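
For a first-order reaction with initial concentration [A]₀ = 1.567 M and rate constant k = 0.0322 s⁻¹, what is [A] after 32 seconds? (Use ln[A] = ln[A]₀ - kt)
0.5592 M

ln[A] = ln[A]₀ - k·t = ln(1.567) - (0.0322)·(32) = 0.4492 - 1.0304 = -0.5812
[A] = e^(-0.5812) = 0.5592 M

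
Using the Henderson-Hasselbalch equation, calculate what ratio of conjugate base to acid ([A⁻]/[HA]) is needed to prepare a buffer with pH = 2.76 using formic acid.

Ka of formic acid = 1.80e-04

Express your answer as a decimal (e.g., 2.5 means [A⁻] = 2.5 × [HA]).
[A⁻]/[HA] = 0.104

pKa = −log(1.80e-04) = 3.7447. pH = pKa + log([A⁻]/[HA]). 2.76 = 3.7447 + log(ratio). log(ratio) = 2.76 − 3.7447 = -0.9847. ratio = 10^(-0.9847) = 0.104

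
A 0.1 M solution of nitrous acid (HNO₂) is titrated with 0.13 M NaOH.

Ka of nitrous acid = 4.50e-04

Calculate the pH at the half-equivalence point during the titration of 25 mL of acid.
pH = pKa = 3.35

At the half-equivalence point, [HA] = [A⁻], so by Henderson–Hasselbalch pH = pKa + log(1) = pKa.
pKa = −log(4.50e-04) = 3.35.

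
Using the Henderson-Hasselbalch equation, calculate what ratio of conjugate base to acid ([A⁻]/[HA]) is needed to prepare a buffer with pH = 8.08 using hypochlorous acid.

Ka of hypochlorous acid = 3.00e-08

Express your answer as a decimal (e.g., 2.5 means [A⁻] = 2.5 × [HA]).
[A⁻]/[HA] = 3.607

pKa = −log(3.00e-08) = 7.5229. pH = pKa + log([A⁻]/[HA]). 8.08 = 7.5229 + log(ratio). log(ratio) = 8.08 − 7.5229 = 0.5571. ratio = 10^(0.5571) = 3.607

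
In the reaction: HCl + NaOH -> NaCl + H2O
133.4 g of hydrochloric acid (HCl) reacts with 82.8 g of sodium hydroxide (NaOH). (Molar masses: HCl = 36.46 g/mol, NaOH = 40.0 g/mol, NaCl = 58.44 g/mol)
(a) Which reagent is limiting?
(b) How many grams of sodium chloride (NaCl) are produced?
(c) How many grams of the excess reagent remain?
(a) NaOH, (b) 121 g, (c) 57.93 g

Moles of HCl = 133.4 g ÷ 36.46 g/mol = 3.6588 mol
Moles of NaOH = 82.8 g ÷ 40.0 g/mol = 2.07 mol
Moles ÷ coefficient: HCl: 3.6588/1 = 3.659, NaOH: 2.07/1 = 2.07
(a) NaOH has the smaller value, so NaOH is the limiting reagent.
(b) Moles of NaCl = 2.07 mol NaOH × (1/1) = 2.07 mol; mass = 2.07 mol × 58.44 g/mol = 121 g
(c) HCl consumed = 2.07 × (1/1) = 2.07 mol; remaining = 3.6588 − 2.07 = 1.5888 mol; mass = 1.5888 mol × 36.46 g/mol = 57.93 g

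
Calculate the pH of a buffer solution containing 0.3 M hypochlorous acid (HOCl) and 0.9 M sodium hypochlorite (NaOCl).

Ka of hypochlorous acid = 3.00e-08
pH = 8.00

pKa = -log(3.00e-08) = 7.52. pH = pKa + log([A⁻]/[HA]) = 7.52 + log(0.9/0.3)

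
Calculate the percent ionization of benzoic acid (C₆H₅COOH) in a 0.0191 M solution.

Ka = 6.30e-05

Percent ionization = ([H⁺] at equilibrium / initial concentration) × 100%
Percent ionization = 5.58%

Let x = [H⁺]. Ka = x²/(C - x) ⇒ x² + (6.30e-05)x - (6.30e-05)(0.0191) = 0. x = 1.0659e-03. Percent = (1.0659e-03/0.0191) × 100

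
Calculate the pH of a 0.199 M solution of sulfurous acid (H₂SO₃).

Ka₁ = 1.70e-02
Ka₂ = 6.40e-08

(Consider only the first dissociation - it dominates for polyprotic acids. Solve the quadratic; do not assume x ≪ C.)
pH = 1.30

x² + Ka₁·x − Ka₁·C = 0 with Ka₁ = 1.70e-02, C = 0.199.
x = (−Ka₁ + √(Ka₁² + 4·Ka₁·C))/2 = 5.0281e-02 M, so pH = 1.30.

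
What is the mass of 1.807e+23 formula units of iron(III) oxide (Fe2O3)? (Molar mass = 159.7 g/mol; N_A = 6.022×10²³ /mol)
Moles = 1.807e+23 ÷ 6.022×10²³ = 0.300066 mol
Mass = 0.300066 mol × 159.7 g/mol = 47.92 g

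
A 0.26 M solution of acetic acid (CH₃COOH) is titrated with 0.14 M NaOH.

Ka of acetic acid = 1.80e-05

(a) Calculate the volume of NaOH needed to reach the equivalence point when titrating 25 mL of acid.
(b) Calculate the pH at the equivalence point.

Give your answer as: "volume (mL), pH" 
V = 46.4 mL, pH = 8.85

(a) At equivalence: moles acid = moles base.
moles acid = 0.26 × 0.025 = 0.0065 mol; V_NaOH = 0.0065/0.14 = 0.04643 L = 46.4 mL.
(b) At equivalence, all acid → conjugate base A⁻ at [A⁻] = 0.0065/0.07143 = 0.091 M.
Kb = Kw/Ka = 1.0e-14/1.80e-05 = 5.556e-10; [OH⁻] = √(Kb·[A⁻]) = 7.110e-06; pOH = 5.15; pH = 14 − pOH = 8.85.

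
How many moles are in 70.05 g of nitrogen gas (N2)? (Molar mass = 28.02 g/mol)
Moles = 70.05 g ÷ 28.02 g/mol = 2.5 mol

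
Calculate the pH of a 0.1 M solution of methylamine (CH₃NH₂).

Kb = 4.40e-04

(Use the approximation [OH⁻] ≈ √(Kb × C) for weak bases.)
pH = 11.82

[OH⁻] = √(Kb × C) = √(4.40e-04 × 0.1) = 6.6332e-03. pOH = 2.18, pH = 14 - pOH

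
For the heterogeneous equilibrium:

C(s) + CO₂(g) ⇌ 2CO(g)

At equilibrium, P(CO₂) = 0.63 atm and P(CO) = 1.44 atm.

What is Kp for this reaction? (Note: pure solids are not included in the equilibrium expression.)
K_p = 3.291

Solid C is excluded.
Kp = P(CO)²/P(CO₂) = (1.44)²/0.63 = 2.074/0.63 = 3.291.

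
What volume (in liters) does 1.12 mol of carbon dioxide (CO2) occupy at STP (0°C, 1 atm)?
At STP, 1 mol of gas occupies 22.4 L
Volume = 1.12 mol × 22.4 L/mol = 25.09 L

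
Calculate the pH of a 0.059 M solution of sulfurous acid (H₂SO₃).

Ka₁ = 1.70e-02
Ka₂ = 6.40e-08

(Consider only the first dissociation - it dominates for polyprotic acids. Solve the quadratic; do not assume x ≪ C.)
pH = 1.61

x² + Ka₁·x − Ka₁·C = 0 with Ka₁ = 1.70e-02, C = 0.059.
x = (−Ka₁ + √(Ka₁² + 4·Ka₁·C))/2 = 2.4291e-02 M, so pH = 1.61.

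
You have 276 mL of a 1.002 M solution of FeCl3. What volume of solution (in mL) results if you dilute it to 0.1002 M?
Using M₁V₁ = M₂V₂:
1.002 × 276 = 0.1002 × V₂
V₂ = (1.002 × 276) / 0.1002 = 2760 mL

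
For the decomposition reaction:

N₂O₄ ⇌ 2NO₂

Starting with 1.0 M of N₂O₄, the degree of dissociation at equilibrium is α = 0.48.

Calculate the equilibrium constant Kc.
K_c = 1.7723

x = α·[A]₀ = 0.48 × 1.0 = 0.48 M dissociated.
At eq: [N₂O₄] = 1.0 − 0.48 = 0.52 M; [NO₂] = 2x = 0.96 M.
Kc = [NO₂]²/[N₂O₄] = (0.96)²/0.52 = 1.772.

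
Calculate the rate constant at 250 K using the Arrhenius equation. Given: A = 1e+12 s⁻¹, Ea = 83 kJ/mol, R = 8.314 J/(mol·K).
4.54e-06 s⁻¹

k = A·exp(-Ea/(R·T)) = 1e+12·exp(-83000/(8.314·250)) = 1e+12·exp(-39.9326) = 1e+12·4.5444e-18 = 4.54e-06 s⁻¹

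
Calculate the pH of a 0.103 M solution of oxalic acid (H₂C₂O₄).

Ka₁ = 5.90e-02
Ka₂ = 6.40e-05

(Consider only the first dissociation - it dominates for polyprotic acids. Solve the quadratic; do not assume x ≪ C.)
pH = 1.27

x² + Ka₁·x − Ka₁·C = 0 with Ka₁ = 5.90e-02, C = 0.103.
x = (−Ka₁ + √(Ka₁² + 4·Ka₁·C))/2 = 5.3850e-02 M, so pH = 1.27.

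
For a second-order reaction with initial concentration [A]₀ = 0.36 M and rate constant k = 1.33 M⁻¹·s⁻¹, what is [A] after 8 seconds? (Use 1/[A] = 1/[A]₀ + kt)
0.0745 M

1/[A] = 1/[A]₀ + k·t = 1/0.36 + (1.33)·(8) = 2.7778 + 10.6400 = 13.4178
[A] = 1/13.4178 = 0.0745 M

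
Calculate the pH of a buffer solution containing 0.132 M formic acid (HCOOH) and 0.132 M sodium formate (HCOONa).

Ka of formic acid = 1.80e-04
pH = 3.74

pKa = -log(1.80e-04) = 3.74. pH = pKa + log([A⁻]/[HA]) = 3.74 + log(0.132/0.132)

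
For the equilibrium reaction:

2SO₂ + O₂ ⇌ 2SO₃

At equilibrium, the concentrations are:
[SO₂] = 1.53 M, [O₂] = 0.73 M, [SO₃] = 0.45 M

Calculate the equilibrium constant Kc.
K_c = 0.1185

Kc = ([SO₃]^2) / ([SO₂]^2 × [O₂])
   = ((0.45)^2) / ((1.53)^2·(0.73))
   = 0.2025 / 1.7089 = 0.1185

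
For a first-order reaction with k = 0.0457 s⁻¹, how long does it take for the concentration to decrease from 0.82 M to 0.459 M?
12.70 s

From ln[A] = ln[A]₀ - k·t: t = ln([A]₀/[A])/k = ln(0.82/0.459)/0.0457 = ln(1.7865)/0.0457 = 0.5803/0.0457 = 12.70 s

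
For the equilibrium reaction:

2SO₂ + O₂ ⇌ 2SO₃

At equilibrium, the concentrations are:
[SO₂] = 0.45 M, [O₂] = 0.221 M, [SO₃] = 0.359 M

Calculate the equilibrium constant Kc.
K_c = 2.8799

Kc = ([SO₃]^2) / ([SO₂]^2 × [O₂])
   = ((0.359)^2) / ((0.45)^2·(0.221))
   = 0.12888 / 0.044753 = 2.8799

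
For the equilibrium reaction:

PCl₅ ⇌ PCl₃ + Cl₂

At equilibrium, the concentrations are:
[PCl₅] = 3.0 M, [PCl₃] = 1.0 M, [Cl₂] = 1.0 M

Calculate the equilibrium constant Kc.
K_c = 0.3333

Kc = ([PCl₃] × [Cl₂]) / ([PCl₅])
   = ((1.0)·(1.0)) / ((3.0))
   = 1 / 3 = 0.3333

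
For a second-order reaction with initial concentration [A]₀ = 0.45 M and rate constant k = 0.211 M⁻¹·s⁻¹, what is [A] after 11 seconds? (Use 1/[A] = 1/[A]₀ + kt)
0.2201 M

1/[A] = 1/[A]₀ + k·t = 1/0.45 + (0.211)·(11) = 2.2222 + 2.3210 = 4.5432
[A] = 1/4.5432 = 0.2201 M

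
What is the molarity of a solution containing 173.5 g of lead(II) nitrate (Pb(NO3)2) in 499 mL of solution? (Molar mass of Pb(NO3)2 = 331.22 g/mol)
Moles of Pb(NO3)2 = 173.5 g ÷ 331.22 g/mol = 0.523821 mol
Volume = 499 mL = 0.499 L
Molarity = 0.523821 mol ÷ 0.499 L = 1.05 M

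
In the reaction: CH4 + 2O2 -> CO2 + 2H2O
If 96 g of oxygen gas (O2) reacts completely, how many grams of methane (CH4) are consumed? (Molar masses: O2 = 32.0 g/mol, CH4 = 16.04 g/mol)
Moles of O2 = 96 g ÷ 32.0 g/mol = 3 mol
Mole ratio: 1 mol CH4 / 2 mol O2
Moles of CH4 = 3 × (1/2) = 1.5 mol
Mass of CH4 = 1.5 mol × 16.04 g/mol = 24.06 g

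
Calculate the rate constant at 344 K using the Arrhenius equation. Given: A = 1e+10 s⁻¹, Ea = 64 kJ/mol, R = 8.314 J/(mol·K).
1.91e+00 s⁻¹

k = A·exp(-Ea/(R·T)) = 1e+10·exp(-64000/(8.314·344)) = 1e+10·exp(-22.3775) = 1e+10·1.9124e-10 = 1.91e+00 s⁻¹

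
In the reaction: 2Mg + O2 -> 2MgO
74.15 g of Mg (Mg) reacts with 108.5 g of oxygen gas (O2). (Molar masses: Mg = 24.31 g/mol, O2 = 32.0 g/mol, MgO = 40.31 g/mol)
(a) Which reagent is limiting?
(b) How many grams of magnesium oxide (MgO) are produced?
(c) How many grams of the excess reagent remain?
(a) Mg, (b) 123 g, (c) 59.7 g

Moles of Mg = 74.15 g ÷ 24.31 g/mol = 3.05019 mol
Moles of O2 = 108.5 g ÷ 32.0 g/mol = 3.39062 mol
Moles ÷ coefficient: Mg: 3.05019/2 = 1.525, O2: 3.39062/1 = 3.391
(a) Mg has the smaller value, so Mg is the limiting reagent.
(b) Moles of MgO = 3.05019 mol Mg × (2/2) = 3.05019 mol; mass = 3.05019 mol × 40.31 g/mol = 123 g
(c) O2 consumed = 3.05019 × (1/2) = 1.52509 mol; remaining = 3.39062 − 1.52509 = 1.86553 mol; mass = 1.86553 mol × 32.0 g/mol = 59.7 g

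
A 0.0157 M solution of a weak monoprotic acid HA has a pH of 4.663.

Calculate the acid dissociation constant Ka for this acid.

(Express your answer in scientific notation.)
K_a = 3.01e-08

[H⁺] = 10^(−pH) = 10^(−4.663) = 2.173e-05 M. For HA ⇌ H⁺ + A⁻, Ka = x²/(C − x) = (2.173e-05)²/(0.0157 − 2.173e-05) = 3.01e-08.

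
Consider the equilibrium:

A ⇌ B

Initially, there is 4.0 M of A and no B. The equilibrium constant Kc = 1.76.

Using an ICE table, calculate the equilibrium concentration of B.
[B] = 2.551 M

ICE: [A] = 4.0 − x, [B] = x.
Kc = x/(4.0 − x) = 1.76 ⇒ x = 1.76·4.0/(1 + 1.76) = 7.04/2.76 = 2.551.
[B] = x = 2.551 M.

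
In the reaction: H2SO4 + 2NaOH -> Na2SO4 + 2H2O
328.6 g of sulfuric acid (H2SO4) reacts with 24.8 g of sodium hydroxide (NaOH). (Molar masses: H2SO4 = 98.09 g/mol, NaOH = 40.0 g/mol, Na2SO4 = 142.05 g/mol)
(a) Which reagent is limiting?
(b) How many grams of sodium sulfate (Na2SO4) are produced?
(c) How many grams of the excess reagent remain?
(a) NaOH, (b) 44.04 g, (c) 298.2 g

Moles of H2SO4 = 328.6 g ÷ 98.09 g/mol = 3.34998 mol
Moles of NaOH = 24.8 g ÷ 40.0 g/mol = 0.62 mol
Moles ÷ coefficient: H2SO4: 3.34998/1 = 3.35, NaOH: 0.62/2 = 0.31
(a) NaOH has the smaller value, so NaOH is the limiting reagent.
(b) Moles of Na2SO4 = 0.62 mol NaOH × (1/2) = 0.31 mol; mass = 0.31 mol × 142.05 g/mol = 44.04 g
(c) H2SO4 consumed = 0.62 × (1/2) = 0.31 mol; remaining = 3.34998 − 0.31 = 3.03998 mol; mass = 3.03998 mol × 98.09 g/mol = 298.2 g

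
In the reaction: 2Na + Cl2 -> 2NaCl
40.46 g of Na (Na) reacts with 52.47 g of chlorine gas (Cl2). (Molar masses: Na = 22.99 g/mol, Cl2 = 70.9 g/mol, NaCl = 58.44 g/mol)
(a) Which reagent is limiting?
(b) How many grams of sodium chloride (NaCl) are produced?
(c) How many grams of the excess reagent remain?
(a) Cl2, (b) 86.5 g, (c) 6.432 g

Moles of Na = 40.46 g ÷ 22.99 g/mol = 1.7599 mol
Moles of Cl2 = 52.47 g ÷ 70.9 g/mol = 0.740056 mol
Moles ÷ coefficient: Na: 1.7599/2 = 0.8799, Cl2: 0.740056/1 = 0.7401
(a) Cl2 has the smaller value, so Cl2 is the limiting reagent.
(b) Moles of NaCl = 0.740056 mol Cl2 × (2/1) = 1.48011 mol; mass = 1.48011 mol × 58.44 g/mol = 86.5 g
(c) Na consumed = 0.740056 × (2/1) = 1.48011 mol; remaining = 1.7599 − 1.48011 = 0.279783 mol; mass = 0.279783 mol × 22.99 g/mol = 6.432 g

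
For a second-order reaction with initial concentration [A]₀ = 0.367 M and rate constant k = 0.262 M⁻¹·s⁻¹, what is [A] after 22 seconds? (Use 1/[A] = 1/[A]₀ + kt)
0.1178 M

1/[A] = 1/[A]₀ + k·t = 1/0.367 + (0.262)·(22) = 2.7248 + 5.7640 = 8.4888
[A] = 1/8.4888 = 0.1178 M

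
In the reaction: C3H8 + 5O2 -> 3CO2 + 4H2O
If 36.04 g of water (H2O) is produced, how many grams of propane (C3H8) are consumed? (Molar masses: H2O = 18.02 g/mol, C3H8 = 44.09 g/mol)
Moles of H2O = 36.04 g ÷ 18.02 g/mol = 2 mol
Mole ratio: 1 mol C3H8 / 4 mol H2O
Moles of C3H8 = 2 × (1/4) = 0.5 mol
Mass of C3H8 = 0.5 mol × 44.09 g/mol = 22.05 g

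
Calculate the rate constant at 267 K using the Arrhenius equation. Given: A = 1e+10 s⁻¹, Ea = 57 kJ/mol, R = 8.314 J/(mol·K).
7.05e-02 s⁻¹

k = A·exp(-Ea/(R·T)) = 1e+10·exp(-57000/(8.314·267)) = 1e+10·exp(-25.6775) = 1e+10·7.0531e-12 = 7.05e-02 s⁻¹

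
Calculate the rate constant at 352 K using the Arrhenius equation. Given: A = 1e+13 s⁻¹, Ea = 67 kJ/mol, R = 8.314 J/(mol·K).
1.14e+03 s⁻¹

k = A·exp(-Ea/(R·T)) = 1e+13·exp(-67000/(8.314·352)) = 1e+13·exp(-22.8940) = 1e+13·1.1409e-10 = 1.14e+03 s⁻¹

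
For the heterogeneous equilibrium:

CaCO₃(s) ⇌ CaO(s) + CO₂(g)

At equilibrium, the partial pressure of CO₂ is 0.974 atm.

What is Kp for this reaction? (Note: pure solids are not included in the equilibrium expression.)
K_p = 0.974

Solids (CaCO₃, CaO) have activity 1 and are excluded.
Kp = P(CO₂) = 0.974.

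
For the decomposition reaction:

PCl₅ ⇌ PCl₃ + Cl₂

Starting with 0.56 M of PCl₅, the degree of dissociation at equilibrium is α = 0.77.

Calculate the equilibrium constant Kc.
K_c = 1.4436

x = α·[A]₀ = 0.77 × 0.56 = 0.4312 M dissociated.
At eq: [PCl₅] = 0.56 − 0.4312 = 0.1288 M; [PCl₃] = [Cl₂] = x = 0.4312 M.
Kc = [PCl₃][Cl₂]/[PCl₅] = (0.4312)²/0.1288 = 1.444.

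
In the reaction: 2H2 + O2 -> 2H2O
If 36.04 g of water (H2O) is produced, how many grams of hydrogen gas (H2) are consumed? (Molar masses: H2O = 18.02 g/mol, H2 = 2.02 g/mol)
Moles of H2O = 36.04 g ÷ 18.02 g/mol = 2 mol
Mole ratio: 2 mol H2 / 2 mol H2O
Moles of H2 = 2 × (2/2) = 2 mol
Mass of H2 = 2 mol × 2.02 g/mol = 4.04 g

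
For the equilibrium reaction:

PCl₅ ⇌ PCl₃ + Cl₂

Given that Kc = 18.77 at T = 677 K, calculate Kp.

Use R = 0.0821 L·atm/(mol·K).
K_p = 1.04e+03

Δn = (moles gaseous products) − (moles gaseous reactants) = 1
T = 677 K; RT = 0.0821 × 677 = 55.5817
Kp = Kc·(RT)^Δn = 18.77 × (55.5817)^1 = 18.77 × 55.5817 = 1.04e+03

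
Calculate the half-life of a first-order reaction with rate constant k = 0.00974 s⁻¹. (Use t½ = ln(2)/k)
71.17 s

t½ = ln(2)/k = 0.6931/0.00974 = 71.17 s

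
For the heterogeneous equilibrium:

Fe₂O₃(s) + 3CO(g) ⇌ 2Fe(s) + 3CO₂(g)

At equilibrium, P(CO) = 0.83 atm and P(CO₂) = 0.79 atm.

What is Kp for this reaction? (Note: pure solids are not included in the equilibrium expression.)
K_p = 0.862

Solids (Fe₂O₃, Fe) are excluded.
Kp = P(CO₂)³/P(CO)³ = (0.79)³/(0.83)³ = 0.493/0.5718 = 0.862.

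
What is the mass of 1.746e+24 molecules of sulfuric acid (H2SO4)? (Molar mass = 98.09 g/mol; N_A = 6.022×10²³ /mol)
Moles = 1.746e+24 ÷ 6.022×10²³ = 2.89937 mol
Mass = 2.89937 mol × 98.09 g/mol = 284.4 g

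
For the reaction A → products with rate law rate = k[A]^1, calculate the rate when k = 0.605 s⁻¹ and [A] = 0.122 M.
0.07381 M/s

rate = k·[A]^1 = 0.605·(0.122)^1 = 0.605·0.122 = 0.07381 M/s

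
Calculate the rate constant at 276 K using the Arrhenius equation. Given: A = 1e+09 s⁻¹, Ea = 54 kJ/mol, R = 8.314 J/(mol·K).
6.02e-02 s⁻¹

k = A·exp(-Ea/(R·T)) = 1e+09·exp(-54000/(8.314·276)) = 1e+09·exp(-23.5329) = 1e+09·6.0230e-11 = 6.02e-02 s⁻¹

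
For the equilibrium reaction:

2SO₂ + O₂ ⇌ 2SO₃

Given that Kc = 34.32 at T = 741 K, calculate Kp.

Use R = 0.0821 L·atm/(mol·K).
K_p = 0.5641

Δn = (moles gaseous products) − (moles gaseous reactants) = -1
T = 741 K; RT = 0.0821 × 741 = 60.8361
Kp = Kc·(RT)^Δn = 34.32 × (60.8361)^-1 = 34.32 × 0.0164376 = 0.5641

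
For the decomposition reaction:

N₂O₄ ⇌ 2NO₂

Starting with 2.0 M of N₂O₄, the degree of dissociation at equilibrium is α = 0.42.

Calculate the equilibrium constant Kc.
K_c = 2.4331

x = α·[A]₀ = 0.42 × 2.0 = 0.84 M dissociated.
At eq: [N₂O₄] = 2.0 − 0.84 = 1.16 M; [NO₂] = 2x = 1.68 M.
Kc = [NO₂]²/[N₂O₄] = (1.68)²/1.16 = 2.433.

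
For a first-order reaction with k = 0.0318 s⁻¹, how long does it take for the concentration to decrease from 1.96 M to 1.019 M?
20.57 s

From ln[A] = ln[A]₀ - k·t: t = ln([A]₀/[A])/k = ln(1.96/1.019)/0.0318 = ln(1.9235)/0.0318 = 0.6541/0.0318 = 20.57 s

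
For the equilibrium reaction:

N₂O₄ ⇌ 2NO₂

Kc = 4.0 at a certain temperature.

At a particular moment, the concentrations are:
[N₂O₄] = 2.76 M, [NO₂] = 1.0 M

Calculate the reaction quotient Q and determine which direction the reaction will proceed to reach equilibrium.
Q = 0.362, Q < K, reaction proceeds forward (toward products)

Q = ([NO₂]^2) / ([N₂O₄])
  = ((1.0)^2) / ((2.76)) = 1/2.76 = 0.3623
Since Q = 0.3623 < Kc = 4.0, the reaction proceeds forward (toward products) to reach equilibrium.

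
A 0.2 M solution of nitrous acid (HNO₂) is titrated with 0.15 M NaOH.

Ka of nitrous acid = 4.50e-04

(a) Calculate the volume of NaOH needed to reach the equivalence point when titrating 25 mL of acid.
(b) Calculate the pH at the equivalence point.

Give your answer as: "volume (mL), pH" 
V = 33.3 mL, pH = 8.14

(a) At equivalence: moles acid = moles base.
moles acid = 0.2 × 0.025 = 0.005 mol; V_NaOH = 0.005/0.15 = 0.03333 L = 33.3 mL.
(b) At equivalence, all acid → conjugate base A⁻ at [A⁻] = 0.005/0.05833 = 0.08571 M.
Kb = Kw/Ka = 1.0e-14/4.50e-04 = 2.222e-11; [OH⁻] = √(Kb·[A⁻]) = 1.380e-06; pOH = 5.86; pH = 14 − pOH = 8.14.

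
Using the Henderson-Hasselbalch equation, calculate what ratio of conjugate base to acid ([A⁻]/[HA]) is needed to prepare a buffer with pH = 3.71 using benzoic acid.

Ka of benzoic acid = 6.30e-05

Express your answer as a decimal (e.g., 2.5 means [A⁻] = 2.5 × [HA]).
[A⁻]/[HA] = 0.323

pKa = −log(6.30e-05) = 4.2007. pH = pKa + log([A⁻]/[HA]). 3.71 = 4.2007 + log(ratio). log(ratio) = 3.71 − 4.2007 = -0.4907. ratio = 10^(-0.4907) = 0.323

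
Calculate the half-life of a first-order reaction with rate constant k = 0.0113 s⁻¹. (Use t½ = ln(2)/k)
61.34 s

t½ = ln(2)/k = 0.6931/0.0113 = 61.34 s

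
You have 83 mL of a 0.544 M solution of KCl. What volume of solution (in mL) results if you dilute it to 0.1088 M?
Using M₁V₁ = M₂V₂:
0.544 × 83 = 0.1088 × V₂
V₂ = (0.544 × 83) / 0.1088 = 415 mL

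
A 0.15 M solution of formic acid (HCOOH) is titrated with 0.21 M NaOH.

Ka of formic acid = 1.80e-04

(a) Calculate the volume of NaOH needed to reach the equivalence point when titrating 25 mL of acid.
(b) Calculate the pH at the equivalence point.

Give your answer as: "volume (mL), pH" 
V = 17.9 mL, pH = 8.34

(a) At equivalence: moles acid = moles base.
moles acid = 0.15 × 0.025 = 0.00375 mol; V_NaOH = 0.00375/0.21 = 0.01786 L = 17.9 mL.
(b) At equivalence, all acid → conjugate base A⁻ at [A⁻] = 0.00375/0.04286 = 0.0875 M.
Kb = Kw/Ka = 1.0e-14/1.80e-04 = 5.556e-11; [OH⁻] = √(Kb·[A⁻]) = 2.205e-06; pOH = 5.66; pH = 14 − pOH = 8.34.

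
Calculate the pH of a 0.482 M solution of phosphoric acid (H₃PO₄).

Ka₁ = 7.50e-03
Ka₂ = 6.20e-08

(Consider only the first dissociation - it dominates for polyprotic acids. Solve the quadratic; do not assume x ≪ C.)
pH = 1.25

x² + Ka₁·x − Ka₁·C = 0 with Ka₁ = 7.50e-03, C = 0.482.
x = (−Ka₁ + √(Ka₁² + 4·Ka₁·C))/2 = 5.6492e-02 M, so pH = 1.25.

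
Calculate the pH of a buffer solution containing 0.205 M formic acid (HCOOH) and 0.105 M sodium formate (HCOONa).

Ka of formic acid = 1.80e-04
pH = 3.45

pKa = -log(1.80e-04) = 3.74. pH = pKa + log([A⁻]/[HA]) = 3.74 + log(0.105/0.205)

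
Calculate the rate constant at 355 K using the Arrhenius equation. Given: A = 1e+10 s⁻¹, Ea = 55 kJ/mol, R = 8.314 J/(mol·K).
8.07e+01 s⁻¹

k = A·exp(-Ea/(R·T)) = 1e+10·exp(-55000/(8.314·355)) = 1e+10·exp(-18.6348) = 1e+10·8.0727e-09 = 8.07e+01 s⁻¹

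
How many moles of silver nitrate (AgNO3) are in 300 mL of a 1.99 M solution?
Moles = Molarity × Volume (L)
Moles = 1.99 M × 0.3 L = 0.597 mol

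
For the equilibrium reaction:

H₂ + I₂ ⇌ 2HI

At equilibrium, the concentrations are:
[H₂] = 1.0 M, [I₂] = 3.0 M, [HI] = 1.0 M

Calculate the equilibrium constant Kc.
K_c = 0.3333

Kc = ([HI]^2) / ([H₂] × [I₂])
   = ((1.0)^2) / ((1.0)·(3.0))
   = 1 / 3 = 0.3333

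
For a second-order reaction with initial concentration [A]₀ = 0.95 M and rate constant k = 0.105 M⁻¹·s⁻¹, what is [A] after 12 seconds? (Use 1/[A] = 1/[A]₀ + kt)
0.4324 M

1/[A] = 1/[A]₀ + k·t = 1/0.95 + (0.105)·(12) = 1.0526 + 1.2600 = 2.3126
[A] = 1/2.3126 = 0.4324 M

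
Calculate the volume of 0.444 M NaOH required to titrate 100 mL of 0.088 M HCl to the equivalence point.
V_{base} = 19.8 mL

At equivalence: moles acid = moles base.
moles HCl = 0.088 M × 0.1 L = 0.0088 mol
V_NaOH = 0.0088 mol ÷ 0.444 M = 0.01982 L = 19.8 mL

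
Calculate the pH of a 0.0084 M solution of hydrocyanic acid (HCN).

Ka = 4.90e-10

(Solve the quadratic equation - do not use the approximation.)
pH = 5.69

x² + Ka×x - Ka×C = 0. Using quadratic formula: [H⁺] = 2.0285e-06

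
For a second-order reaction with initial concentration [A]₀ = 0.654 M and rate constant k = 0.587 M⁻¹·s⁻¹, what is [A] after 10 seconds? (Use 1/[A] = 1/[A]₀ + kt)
0.1352 M

1/[A] = 1/[A]₀ + k·t = 1/0.654 + (0.587)·(10) = 1.5291 + 5.8700 = 7.3991
[A] = 1/7.3991 = 0.1352 M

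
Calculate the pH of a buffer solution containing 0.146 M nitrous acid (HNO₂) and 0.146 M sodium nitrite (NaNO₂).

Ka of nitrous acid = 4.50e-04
pH = 3.35

pKa = -log(4.50e-04) = 3.35. pH = pKa + log([A⁻]/[HA]) = 3.35 + log(0.146/0.146)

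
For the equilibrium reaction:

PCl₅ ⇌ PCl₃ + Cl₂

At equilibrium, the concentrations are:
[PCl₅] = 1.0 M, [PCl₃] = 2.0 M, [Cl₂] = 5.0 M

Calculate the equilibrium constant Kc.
K_c = 10.0000

Kc = ([PCl₃] × [Cl₂]) / ([PCl₅])
   = ((2.0)·(5.0)) / ((1.0))
   = 10 / 1 = 10.0000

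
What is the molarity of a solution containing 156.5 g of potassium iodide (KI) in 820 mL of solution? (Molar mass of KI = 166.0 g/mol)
Moles of KI = 156.5 g ÷ 166.0 g/mol = 0.942771 mol
Volume = 820 mL = 0.82 L
Molarity = 0.942771 mol ÷ 0.82 L = 1.15 M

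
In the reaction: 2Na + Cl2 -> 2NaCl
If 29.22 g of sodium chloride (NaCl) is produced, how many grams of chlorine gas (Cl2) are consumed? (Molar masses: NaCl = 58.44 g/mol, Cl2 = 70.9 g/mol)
Moles of NaCl = 29.22 g ÷ 58.44 g/mol = 0.5 mol
Mole ratio: 1 mol Cl2 / 2 mol NaCl
Moles of Cl2 = 0.5 × (1/2) = 0.25 mol
Mass of Cl2 = 0.25 mol × 70.9 g/mol = 17.73 g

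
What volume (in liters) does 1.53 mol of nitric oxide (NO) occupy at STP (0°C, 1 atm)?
At STP, 1 mol of gas occupies 22.4 L
Volume = 1.53 mol × 22.4 L/mol = 34.27 L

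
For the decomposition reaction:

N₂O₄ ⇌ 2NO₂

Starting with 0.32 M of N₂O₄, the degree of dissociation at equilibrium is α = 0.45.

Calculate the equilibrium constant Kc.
K_c = 0.4713

x = α·[A]₀ = 0.45 × 0.32 = 0.144 M dissociated.
At eq: [N₂O₄] = 0.32 − 0.144 = 0.176 M; [NO₂] = 2x = 0.288 M.
Kc = [NO₂]²/[N₂O₄] = (0.288)²/0.176 = 0.4713.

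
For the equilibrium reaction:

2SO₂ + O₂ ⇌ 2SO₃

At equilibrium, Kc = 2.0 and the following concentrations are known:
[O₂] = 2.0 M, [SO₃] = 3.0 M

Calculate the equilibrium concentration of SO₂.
[SO₂] = 1.5000 M

Kc = ([SO₃]^2) / ([SO₂]^2 × [O₂]) = 2.0
[SO₂]^2 = (product terms)/(Kc · other reactant terms) = 9 / (2.0 · 2) = 2.25
[SO₂] = (2.25)^(1/2) = 1.5000 M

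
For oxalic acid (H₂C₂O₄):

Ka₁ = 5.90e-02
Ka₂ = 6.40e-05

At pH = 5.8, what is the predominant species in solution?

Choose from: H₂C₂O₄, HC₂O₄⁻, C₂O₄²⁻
C₂O₄²⁻

pKa1 = 1.23, pKa2 = 4.19. Each pKa is the crossover between adjacent species; pH = 5.8 lies in the region where C₂O₄²⁻ predominates.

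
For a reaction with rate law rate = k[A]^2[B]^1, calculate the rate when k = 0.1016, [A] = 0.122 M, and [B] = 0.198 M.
0.0002994 M/s

rate = k·[A]^2·[B]^1 = 0.1016·(0.122)^2·(0.198)^1 = 0.1016·0.014884·0.198 = 0.0002994 M/s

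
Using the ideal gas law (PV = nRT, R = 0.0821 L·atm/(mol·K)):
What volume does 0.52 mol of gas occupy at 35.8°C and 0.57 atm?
T = 35.8°C + 273.15 = 308.95 K
V = nRT/P = (0.52 × 0.0821 × 308.95) / 0.57
V = 23.14 L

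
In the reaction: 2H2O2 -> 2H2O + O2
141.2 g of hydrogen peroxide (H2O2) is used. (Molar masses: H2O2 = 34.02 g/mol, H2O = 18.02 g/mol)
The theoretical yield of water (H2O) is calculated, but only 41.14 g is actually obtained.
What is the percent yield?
Moles of H2O2 = 141.2 g ÷ 34.02 g/mol = 4.1505 mol
Mole ratio: 2 mol H2O / 2 mol H2O2
Moles of H2O = 4.1505 × (2/2) = 4.1505 mol
Theoretical yield = 4.1505 mol × 18.02 g/mol = 74.792 g
Actual yield = 41.14 g
Percent yield = (41.14 / 74.792) × 100% = 55.0%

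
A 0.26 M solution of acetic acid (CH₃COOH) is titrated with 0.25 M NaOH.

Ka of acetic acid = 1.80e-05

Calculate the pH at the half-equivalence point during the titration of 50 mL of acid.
pH = pKa = 4.74

At the half-equivalence point, [HA] = [A⁻], so by Henderson–Hasselbalch pH = pKa + log(1) = pKa.
pKa = −log(1.80e-05) = 4.74.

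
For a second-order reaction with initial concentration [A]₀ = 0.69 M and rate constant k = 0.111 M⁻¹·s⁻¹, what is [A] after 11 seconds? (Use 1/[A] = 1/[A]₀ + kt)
0.3745 M

1/[A] = 1/[A]₀ + k·t = 1/0.69 + (0.111)·(11) = 1.4493 + 1.2210 = 2.6703
[A] = 1/2.6703 = 0.3745 M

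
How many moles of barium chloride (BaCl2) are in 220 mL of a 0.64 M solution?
Moles = Molarity × Volume (L)
Moles = 0.64 M × 0.22 L = 0.1408 mol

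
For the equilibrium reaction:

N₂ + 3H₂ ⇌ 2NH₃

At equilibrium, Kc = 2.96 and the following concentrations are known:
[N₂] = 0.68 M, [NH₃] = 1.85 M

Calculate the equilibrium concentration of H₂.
[H₂] = 1.1936 M

Kc = ([NH₃]^2) / ([N₂] × [H₂]^3) = 2.96
[H₂]^3 = (product terms)/(Kc · other reactant terms) = 3.4225 / (2.96 · 0.68) = 1.7004
[H₂] = (1.7004)^(1/3) = 1.1936 M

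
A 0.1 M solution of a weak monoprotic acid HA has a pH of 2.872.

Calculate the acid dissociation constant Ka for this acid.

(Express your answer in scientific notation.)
K_a = 1.83e-05

[H⁺] = 10^(−pH) = 10^(−2.872) = 1.343e-03 M. For HA ⇌ H⁺ + A⁻, Ka = x²/(C − x) = (1.343e-03)²/(0.1 − 1.343e-03) = 1.83e-05.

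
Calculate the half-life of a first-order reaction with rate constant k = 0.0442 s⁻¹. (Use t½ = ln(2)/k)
15.68 s

t½ = ln(2)/k = 0.6931/0.0442 = 15.68 s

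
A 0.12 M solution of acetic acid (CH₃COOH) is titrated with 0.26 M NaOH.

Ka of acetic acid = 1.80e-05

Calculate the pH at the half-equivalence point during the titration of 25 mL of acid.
pH = pKa = 4.74

At the half-equivalence point, [HA] = [A⁻], so by Henderson–Hasselbalch pH = pKa + log(1) = pKa.
pKa = −log(1.80e-05) = 4.74.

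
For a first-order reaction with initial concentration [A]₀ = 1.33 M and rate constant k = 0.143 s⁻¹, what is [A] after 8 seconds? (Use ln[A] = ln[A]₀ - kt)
0.4237 M

ln[A] = ln[A]₀ - k·t = ln(1.33) - (0.143)·(8) = 0.2852 - 1.1440 = -0.8588
[A] = e^(-0.8588) = 0.4237 M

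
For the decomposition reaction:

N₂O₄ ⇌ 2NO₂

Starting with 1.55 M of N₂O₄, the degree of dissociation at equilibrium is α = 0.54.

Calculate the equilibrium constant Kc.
K_c = 3.9303

x = α·[A]₀ = 0.54 × 1.55 = 0.837 M dissociated.
At eq: [N₂O₄] = 1.55 − 0.837 = 0.713 M; [NO₂] = 2x = 1.674 M.
Kc = [NO₂]²/[N₂O₄] = (1.674)²/0.713 = 3.93.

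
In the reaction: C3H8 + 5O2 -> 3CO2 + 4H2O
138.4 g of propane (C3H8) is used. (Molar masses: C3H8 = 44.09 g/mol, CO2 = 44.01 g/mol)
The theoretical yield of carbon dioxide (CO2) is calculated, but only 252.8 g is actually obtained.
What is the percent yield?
Moles of C3H8 = 138.4 g ÷ 44.09 g/mol = 3.13903 mol
Mole ratio: 3 mol CO2 / 1 mol C3H8
Moles of CO2 = 3.13903 × (3/1) = 9.4171 mol
Theoretical yield = 9.4171 mol × 44.01 g/mol = 414.45 g
Actual yield = 252.8 g
Percent yield = (252.8 / 414.45) × 100% = 61.0%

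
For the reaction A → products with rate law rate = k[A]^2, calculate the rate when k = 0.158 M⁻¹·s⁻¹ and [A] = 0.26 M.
0.01068 M/s

rate = k·[A]^2 = 0.158·(0.26)^2 = 0.158·0.0676 = 0.01068 M/s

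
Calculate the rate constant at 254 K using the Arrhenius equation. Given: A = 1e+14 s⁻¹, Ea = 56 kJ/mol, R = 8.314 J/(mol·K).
3.04e+02 s⁻¹

k = A·exp(-Ea/(R·T)) = 1e+14·exp(-56000/(8.314·254)) = 1e+14·exp(-26.5182) = 1e+14·3.0429e-12 = 3.04e+02 s⁻¹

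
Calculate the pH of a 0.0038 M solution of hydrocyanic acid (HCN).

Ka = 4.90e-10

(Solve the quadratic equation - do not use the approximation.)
pH = 5.87

x² + Ka×x - Ka×C = 0. Using quadratic formula: [H⁺] = 1.3643e-06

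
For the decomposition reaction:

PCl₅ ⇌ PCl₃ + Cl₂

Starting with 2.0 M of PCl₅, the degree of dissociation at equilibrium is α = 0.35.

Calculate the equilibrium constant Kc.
K_c = 0.3769

x = α·[A]₀ = 0.35 × 2.0 = 0.7 M dissociated.
At eq: [PCl₅] = 2.0 − 0.7 = 1.3 M; [PCl₃] = [Cl₂] = x = 0.7 M.
Kc = [PCl₃][Cl₂]/[PCl₅] = (0.7)²/1.3 = 0.3769.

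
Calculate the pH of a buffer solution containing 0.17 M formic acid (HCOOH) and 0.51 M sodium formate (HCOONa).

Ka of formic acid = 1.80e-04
pH = 4.22

pKa = -log(1.80e-04) = 3.74. pH = pKa + log([A⁻]/[HA]) = 3.74 + log(0.51/0.17)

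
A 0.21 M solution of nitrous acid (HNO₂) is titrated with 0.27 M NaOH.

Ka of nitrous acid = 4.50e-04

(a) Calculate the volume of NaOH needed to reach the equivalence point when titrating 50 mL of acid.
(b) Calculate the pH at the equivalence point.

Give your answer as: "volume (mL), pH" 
V = 38.9 mL, pH = 8.21

(a) At equivalence: moles acid = moles base.
moles acid = 0.21 × 0.05 = 0.0105 mol; V_NaOH = 0.0105/0.27 = 0.03889 L = 38.9 mL.
(b) At equivalence, all acid → conjugate base A⁻ at [A⁻] = 0.0105/0.08889 = 0.1181 M.
Kb = Kw/Ka = 1.0e-14/4.50e-04 = 2.222e-11; [OH⁻] = √(Kb·[A⁻]) = 1.620e-06; pOH = 5.79; pH = 14 − pOH = 8.21.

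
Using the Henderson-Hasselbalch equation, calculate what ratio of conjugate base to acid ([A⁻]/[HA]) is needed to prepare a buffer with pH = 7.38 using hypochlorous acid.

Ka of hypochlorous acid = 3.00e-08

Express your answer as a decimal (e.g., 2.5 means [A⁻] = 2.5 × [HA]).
[A⁻]/[HA] = 0.720

pKa = −log(3.00e-08) = 7.5229. pH = pKa + log([A⁻]/[HA]). 7.38 = 7.5229 + log(ratio). log(ratio) = 7.38 − 7.5229 = -0.1429. ratio = 10^(-0.1429) = 0.720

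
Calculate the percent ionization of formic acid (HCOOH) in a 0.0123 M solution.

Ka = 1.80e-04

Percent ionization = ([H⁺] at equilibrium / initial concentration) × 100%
Percent ionization = 11.4%

Let x = [H⁺]. Ka = x²/(C - x) ⇒ x² + (1.80e-04)x - (1.80e-04)(0.0123) = 0. x = 1.4007e-03. Percent = (1.4007e-03/0.0123) × 100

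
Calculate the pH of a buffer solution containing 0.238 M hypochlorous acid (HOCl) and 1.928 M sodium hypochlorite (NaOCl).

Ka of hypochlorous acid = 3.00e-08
pH = 8.43

pKa = -log(3.00e-08) = 7.52. pH = pKa + log([A⁻]/[HA]) = 7.52 + log(1.928/0.238)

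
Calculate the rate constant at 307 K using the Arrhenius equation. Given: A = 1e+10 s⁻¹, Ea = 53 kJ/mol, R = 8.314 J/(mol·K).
9.59e+00 s⁻¹

k = A·exp(-Ea/(R·T)) = 1e+10·exp(-53000/(8.314·307)) = 1e+10·exp(-20.7648) = 1e+10·9.5933e-10 = 9.59e+00 s⁻¹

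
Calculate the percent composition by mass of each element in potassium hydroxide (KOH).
K: 69.68%, O: 28.52%, H: 1.80%

Molar mass of KOH = 56.11 g/mol
% K = (1 × 39.1) / 56.11 × 100% = 39.1 / 56.11 × 100% = 69.68%
% O = (1 × 16.0) / 56.11 × 100% = 16 / 56.11 × 100% = 28.52%
% H = (1 × 1.008) / 56.11 × 100% = 1.008 / 56.11 × 100% = 1.80%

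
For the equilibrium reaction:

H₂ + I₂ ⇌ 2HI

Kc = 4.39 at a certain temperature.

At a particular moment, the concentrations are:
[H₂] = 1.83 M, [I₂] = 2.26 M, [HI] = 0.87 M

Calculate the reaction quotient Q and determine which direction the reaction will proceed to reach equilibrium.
Q = 0.183, Q < K, reaction proceeds forward (toward products)

Q = ([HI]^2) / ([H₂] × [I₂])
  = ((0.87)^2) / ((1.83)·(2.26)) = 0.7569/4.1358 = 0.183
Since Q = 0.183 < Kc = 4.39, the reaction proceeds forward (toward products) to reach equilibrium.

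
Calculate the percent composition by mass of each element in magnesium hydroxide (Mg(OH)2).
Mg: 41.68%, O: 54.86%, H: 3.46%

Molar mass of Mg(OH)2 = 58.33 g/mol
% Mg = (1 × 24.31) / 58.33 × 100% = 24.31 / 58.33 × 100% = 41.68%
% O = (2 × 16.0) / 58.33 × 100% = 32 / 58.33 × 100% = 54.86%
% H = (2 × 1.008) / 58.33 × 100% = 2.016 / 58.33 × 100% = 3.46%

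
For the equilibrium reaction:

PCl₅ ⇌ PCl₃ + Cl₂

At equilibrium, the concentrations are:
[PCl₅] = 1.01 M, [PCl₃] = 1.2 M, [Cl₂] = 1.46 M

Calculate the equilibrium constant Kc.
K_c = 1.7347

Kc = ([PCl₃] × [Cl₂]) / ([PCl₅])
   = ((1.2)·(1.46)) / ((1.01))
   = 1.752 / 1.01 = 1.7347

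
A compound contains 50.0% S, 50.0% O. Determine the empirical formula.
Moles of S = 50.0 g / 32.07 g/mol = 1.559 mol
Moles of O = 50.0 g / 16.0 g/mol = 3.125 mol

Smallest moles = 1.559
Divide all by smallest:
S: 1.559 / 1.559 = 1.00
O: 3.125 / 1.559 = 2.00

Empirical formula: SO2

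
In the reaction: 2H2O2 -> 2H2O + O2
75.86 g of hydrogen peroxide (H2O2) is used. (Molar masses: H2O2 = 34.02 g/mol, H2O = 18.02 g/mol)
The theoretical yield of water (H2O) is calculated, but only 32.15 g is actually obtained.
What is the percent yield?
Moles of H2O2 = 75.86 g ÷ 34.02 g/mol = 2.22986 mol
Mole ratio: 2 mol H2O / 2 mol H2O2
Moles of H2O = 2.22986 × (2/2) = 2.22986 mol
Theoretical yield = 2.22986 mol × 18.02 g/mol = 40.182 g
Actual yield = 32.15 g
Percent yield = (32.15 / 40.182) × 100% = 80.0%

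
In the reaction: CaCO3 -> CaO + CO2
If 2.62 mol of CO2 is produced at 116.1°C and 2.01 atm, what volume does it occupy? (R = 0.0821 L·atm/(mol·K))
T = 116.1°C + 273.15 = 389.25 K
V = nRT/P = (2.62 × 0.0821 × 389.25) / 2.01
V = 41.66 L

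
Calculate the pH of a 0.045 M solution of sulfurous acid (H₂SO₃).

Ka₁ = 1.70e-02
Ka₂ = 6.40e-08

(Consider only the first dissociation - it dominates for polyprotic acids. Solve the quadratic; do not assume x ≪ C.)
pH = 1.69

x² + Ka₁·x − Ka₁·C = 0 with Ka₁ = 1.70e-02, C = 0.045.
x = (−Ka₁ + √(Ka₁² + 4·Ka₁·C))/2 = 2.0435e-02 M, so pH = 1.69.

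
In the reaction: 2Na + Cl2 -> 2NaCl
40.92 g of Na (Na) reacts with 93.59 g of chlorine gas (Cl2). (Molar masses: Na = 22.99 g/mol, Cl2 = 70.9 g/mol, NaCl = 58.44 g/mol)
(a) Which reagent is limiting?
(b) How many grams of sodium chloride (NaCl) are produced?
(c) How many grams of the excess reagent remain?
(a) Na, (b) 104 g, (c) 30.49 g

Moles of Na = 40.92 g ÷ 22.99 g/mol = 1.7799 mol
Moles of Cl2 = 93.59 g ÷ 70.9 g/mol = 1.32003 mol
Moles ÷ coefficient: Na: 1.7799/2 = 0.89, Cl2: 1.32003/1 = 1.32
(a) Na has the smaller value, so Na is the limiting reagent.
(b) Moles of NaCl = 1.7799 mol Na × (2/2) = 1.7799 mol; mass = 1.7799 mol × 58.44 g/mol = 104 g
(c) Cl2 consumed = 1.7799 × (1/2) = 0.889952 mol; remaining = 1.32003 − 0.889952 = 0.430076 mol; mass = 0.430076 mol × 70.9 g/mol = 30.49 g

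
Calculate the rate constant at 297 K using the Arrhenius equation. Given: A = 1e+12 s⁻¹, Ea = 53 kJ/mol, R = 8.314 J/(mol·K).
4.77e+02 s⁻¹

k = A·exp(-Ea/(R·T)) = 1e+12·exp(-53000/(8.314·297)) = 1e+12·exp(-21.4639) = 1e+12·4.7679e-10 = 4.77e+02 s⁻¹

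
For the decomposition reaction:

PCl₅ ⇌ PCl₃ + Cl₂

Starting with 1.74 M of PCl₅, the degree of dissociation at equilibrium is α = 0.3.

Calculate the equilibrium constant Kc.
K_c = 0.2237

x = α·[A]₀ = 0.3 × 1.74 = 0.522 M dissociated.
At eq: [PCl₅] = 1.74 − 0.522 = 1.218 M; [PCl₃] = [Cl₂] = x = 0.522 M.
Kc = [PCl₃][Cl₂]/[PCl₅] = (0.522)²/1.218 = 0.2237.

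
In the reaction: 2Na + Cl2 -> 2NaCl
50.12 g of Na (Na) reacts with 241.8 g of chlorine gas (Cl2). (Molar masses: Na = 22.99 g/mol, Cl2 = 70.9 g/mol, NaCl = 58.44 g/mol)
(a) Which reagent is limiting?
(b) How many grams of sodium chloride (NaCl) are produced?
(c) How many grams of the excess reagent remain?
(a) Na, (b) 127.4 g, (c) 164.5 g

Moles of Na = 50.12 g ÷ 22.99 g/mol = 2.18008 mol
Moles of Cl2 = 241.8 g ÷ 70.9 g/mol = 3.41044 mol
Moles ÷ coefficient: Na: 2.18008/2 = 1.09, Cl2: 3.41044/1 = 3.41
(a) Na has the smaller value, so Na is the limiting reagent.
(b) Moles of NaCl = 2.18008 mol Na × (2/2) = 2.18008 mol; mass = 2.18008 mol × 58.44 g/mol = 127.4 g
(c) Cl2 consumed = 2.18008 × (1/2) = 1.09004 mol; remaining = 3.41044 − 1.09004 = 2.3204 mol; mass = 2.3204 mol × 70.9 g/mol = 164.5 g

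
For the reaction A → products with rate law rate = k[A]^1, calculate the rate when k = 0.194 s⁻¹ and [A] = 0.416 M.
0.0807 M/s

rate = k·[A]^1 = 0.194·(0.416)^1 = 0.194·0.416 = 0.0807 M/s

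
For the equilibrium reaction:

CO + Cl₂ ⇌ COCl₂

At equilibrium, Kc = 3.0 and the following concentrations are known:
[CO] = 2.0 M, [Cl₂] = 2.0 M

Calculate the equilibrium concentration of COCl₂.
[COCl₂] = 12.0000 M

Kc = ([COCl₂]) / ([CO] × [Cl₂]) = 3.0
[COCl₂]^1 = Kc · (reactant terms)/(other product terms) = 3.0 · 4 / 1 = 12
[COCl₂] = 12.0000 M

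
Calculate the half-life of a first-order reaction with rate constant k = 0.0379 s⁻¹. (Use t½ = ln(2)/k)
18.29 s

t½ = ln(2)/k = 0.6931/0.0379 = 18.29 s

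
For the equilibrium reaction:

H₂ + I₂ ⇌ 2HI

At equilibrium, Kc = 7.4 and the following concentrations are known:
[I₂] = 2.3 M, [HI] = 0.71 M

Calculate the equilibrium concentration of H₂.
[H₂] = 0.0296 M

Kc = ([HI]^2) / ([H₂] × [I₂]) = 7.4
[H₂]^1 = (product terms)/(Kc · other reactant terms) = 0.5041 / (7.4 · 2.3) = 0.029618
[H₂] = 0.0296 M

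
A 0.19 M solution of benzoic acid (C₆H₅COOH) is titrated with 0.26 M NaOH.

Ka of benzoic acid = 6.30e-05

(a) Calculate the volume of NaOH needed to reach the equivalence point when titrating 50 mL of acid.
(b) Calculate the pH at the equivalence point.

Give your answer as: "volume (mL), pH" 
V = 36.5 mL, pH = 8.62

(a) At equivalence: moles acid = moles base.
moles acid = 0.19 × 0.05 = 0.0095 mol; V_NaOH = 0.0095/0.26 = 0.03654 L = 36.5 mL.
(b) At equivalence, all acid → conjugate base A⁻ at [A⁻] = 0.0095/0.08654 = 0.1098 M.
Kb = Kw/Ka = 1.0e-14/6.30e-05 = 1.587e-10; [OH⁻] = √(Kb·[A⁻]) = 4.174e-06; pOH = 5.38; pH = 14 − pOH = 8.62.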